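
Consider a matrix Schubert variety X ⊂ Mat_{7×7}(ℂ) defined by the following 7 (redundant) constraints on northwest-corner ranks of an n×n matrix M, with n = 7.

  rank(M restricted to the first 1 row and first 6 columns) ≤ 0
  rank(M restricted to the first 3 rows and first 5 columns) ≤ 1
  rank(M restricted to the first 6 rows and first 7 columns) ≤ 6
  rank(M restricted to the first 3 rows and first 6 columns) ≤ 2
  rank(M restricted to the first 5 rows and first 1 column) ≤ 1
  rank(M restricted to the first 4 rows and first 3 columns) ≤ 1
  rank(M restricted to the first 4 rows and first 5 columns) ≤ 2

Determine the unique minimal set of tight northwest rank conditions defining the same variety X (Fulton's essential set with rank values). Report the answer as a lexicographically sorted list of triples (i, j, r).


Rank table r_w(7×7) implied by the 7 constraints:

  R[1]: 0  0  0  0  0  0  1
  R[2]: 1  1  1  1  1  1  2
  R[3]: 1  1  1  1  1  2  3
  R[4]: 1  1  1  2  2  3  4
  R[5]: 1  2  2  3  3  4  5
  R[6]: 1  2  3  4  4  5  6
  R[7]: 1  2  3  4  5  6  7

the unique w with this rank table is (7, 1, 6, 4, 2, 3, 5).

3 SE-corners of the 12-cell Rothe diagram give Ess(w):

[(1, 6, 0), (3, 5, 1), (4, 3, 1)]


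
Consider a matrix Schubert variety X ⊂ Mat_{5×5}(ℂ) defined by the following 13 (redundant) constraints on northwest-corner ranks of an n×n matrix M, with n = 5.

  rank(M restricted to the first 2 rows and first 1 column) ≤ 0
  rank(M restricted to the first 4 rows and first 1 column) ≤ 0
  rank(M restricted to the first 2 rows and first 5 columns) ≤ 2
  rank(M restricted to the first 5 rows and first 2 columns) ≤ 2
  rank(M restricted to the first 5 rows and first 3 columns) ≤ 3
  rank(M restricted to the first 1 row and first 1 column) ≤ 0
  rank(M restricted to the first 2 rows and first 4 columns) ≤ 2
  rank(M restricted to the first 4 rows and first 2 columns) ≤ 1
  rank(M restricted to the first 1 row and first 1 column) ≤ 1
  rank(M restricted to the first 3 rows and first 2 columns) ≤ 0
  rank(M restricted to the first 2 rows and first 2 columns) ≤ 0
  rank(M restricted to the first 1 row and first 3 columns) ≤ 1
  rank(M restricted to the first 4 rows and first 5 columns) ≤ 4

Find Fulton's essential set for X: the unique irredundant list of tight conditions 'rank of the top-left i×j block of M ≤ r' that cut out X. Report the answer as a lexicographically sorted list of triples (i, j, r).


Reconstructing r_w from the 13 given conditions:

  0 0 1 1 1
  0 0 1 2 2
  0 0 1 2 3
  0 1 2 3 4
  1 2 3 4 5

the unique w with this rank table is (3, 4, 5, 2, 1).

|D(w)|=7, |Ess(w)|=2:

[(3, 2, 0), (4, 1, 0)]


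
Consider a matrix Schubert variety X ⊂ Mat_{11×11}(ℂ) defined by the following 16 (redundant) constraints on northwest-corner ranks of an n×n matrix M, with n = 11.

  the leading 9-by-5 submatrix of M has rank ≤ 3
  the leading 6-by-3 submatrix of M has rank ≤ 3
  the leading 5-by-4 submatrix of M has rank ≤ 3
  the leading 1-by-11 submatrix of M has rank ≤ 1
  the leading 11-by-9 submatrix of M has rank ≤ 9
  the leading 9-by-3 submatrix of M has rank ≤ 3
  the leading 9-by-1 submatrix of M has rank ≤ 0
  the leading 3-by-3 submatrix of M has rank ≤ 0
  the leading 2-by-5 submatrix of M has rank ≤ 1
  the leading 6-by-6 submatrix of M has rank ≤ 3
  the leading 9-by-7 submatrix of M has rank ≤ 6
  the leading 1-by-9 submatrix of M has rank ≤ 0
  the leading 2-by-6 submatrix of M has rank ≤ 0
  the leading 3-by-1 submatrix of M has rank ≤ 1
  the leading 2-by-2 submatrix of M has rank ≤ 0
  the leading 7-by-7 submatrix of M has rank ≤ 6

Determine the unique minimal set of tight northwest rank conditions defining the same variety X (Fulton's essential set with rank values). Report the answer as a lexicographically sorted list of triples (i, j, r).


Propagating the 16 rank bounds to every northwest block:

  R[1]: 0  0  0  0  0  0  0  0  0  1  1
  R[2]: 0  0  0  0  0  0  1  1  1  2  2
  R[3]: 0  0  0  1  1  1  2  2  2  3  3
  R[4]: 0  1  1  2  2  2  3  3  3  4  4
  R[5]: 0  1  2  3  3  3  4  4  4  5  5
  R[6]: 0  1  2  3  3  3  4  5  5  6  6
  R[7]: 0  1  2  3  3  4  5  6  6  7  7
  R[8]: 0  1  2  3  3  4  5  6  7  8  8
  R[9]: 0  1  2  3  3  4  5  6  7  8  9
  R[10]: 1  2  3  4  4  5  6  7  8  9  10
  R[11]: 1  2  3  4  5  6  7  8  9  10  11

giving w = (10, 7, 4, 2, 3, 8, 6, 9, 11, 1, 5) via Δ²R.

ℓ(w)=29; the 6 essential cells (i,j,r):

[(1, 9, 0), (2, 6, 0), (3, 3, 0), (6, 6, 3), (9, 1, 0), (9, 5, 3)]


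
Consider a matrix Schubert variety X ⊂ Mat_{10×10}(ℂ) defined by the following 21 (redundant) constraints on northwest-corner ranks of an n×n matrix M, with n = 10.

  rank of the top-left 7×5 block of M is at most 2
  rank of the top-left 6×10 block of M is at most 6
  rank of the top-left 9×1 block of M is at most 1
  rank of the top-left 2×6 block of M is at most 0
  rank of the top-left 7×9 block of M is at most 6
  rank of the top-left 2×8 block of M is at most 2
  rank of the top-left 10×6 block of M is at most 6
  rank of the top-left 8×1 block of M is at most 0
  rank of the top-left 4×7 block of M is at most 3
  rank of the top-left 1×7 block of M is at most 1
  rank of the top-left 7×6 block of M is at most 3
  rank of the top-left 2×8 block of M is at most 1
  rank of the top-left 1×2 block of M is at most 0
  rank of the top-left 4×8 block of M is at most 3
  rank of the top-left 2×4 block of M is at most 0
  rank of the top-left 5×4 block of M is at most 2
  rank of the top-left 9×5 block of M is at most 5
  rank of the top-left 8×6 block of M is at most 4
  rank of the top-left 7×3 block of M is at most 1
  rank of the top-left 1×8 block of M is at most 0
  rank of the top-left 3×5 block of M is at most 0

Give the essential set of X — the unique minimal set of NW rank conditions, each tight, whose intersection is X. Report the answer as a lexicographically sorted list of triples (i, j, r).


The tightest implied rank at each (i,j), from the 21 conditions:

  R[1]: 0  0  0  0  0  0  0  0  1  1
  R[2]: 0  0  0  0  0  0  1  1  2  2
  R[3]: 0  0  0  0  0  1  2  2  3  3
  R[4]: 0  1  1  1  1  2  3  3  4  4
  R[5]: 0  1  1  2  2  3  4  4  5  5
  R[6]: 0  1  1  2  2  3  4  5  6  6
  R[7]: 0  1  1  2  2  3  4  5  6  7
  R[8]: 0  1  2  3  3  4  5  6  7  8
  R[9]: 1  2  3  4  4  5  6  7  8  9
  R[10]: 1  2  3  4  5  6  7  8  9  10

the unique w with this rank table is (9, 7, 6, 2, 4, 8, 10, 3, 1, 5).

Fulton essential set (6 of the 29 Rothe cells):

[(1, 8, 0), (2, 6, 0), (3, 5, 0), (7, 3, 1), (7, 5, 2), (8, 1, 0)]


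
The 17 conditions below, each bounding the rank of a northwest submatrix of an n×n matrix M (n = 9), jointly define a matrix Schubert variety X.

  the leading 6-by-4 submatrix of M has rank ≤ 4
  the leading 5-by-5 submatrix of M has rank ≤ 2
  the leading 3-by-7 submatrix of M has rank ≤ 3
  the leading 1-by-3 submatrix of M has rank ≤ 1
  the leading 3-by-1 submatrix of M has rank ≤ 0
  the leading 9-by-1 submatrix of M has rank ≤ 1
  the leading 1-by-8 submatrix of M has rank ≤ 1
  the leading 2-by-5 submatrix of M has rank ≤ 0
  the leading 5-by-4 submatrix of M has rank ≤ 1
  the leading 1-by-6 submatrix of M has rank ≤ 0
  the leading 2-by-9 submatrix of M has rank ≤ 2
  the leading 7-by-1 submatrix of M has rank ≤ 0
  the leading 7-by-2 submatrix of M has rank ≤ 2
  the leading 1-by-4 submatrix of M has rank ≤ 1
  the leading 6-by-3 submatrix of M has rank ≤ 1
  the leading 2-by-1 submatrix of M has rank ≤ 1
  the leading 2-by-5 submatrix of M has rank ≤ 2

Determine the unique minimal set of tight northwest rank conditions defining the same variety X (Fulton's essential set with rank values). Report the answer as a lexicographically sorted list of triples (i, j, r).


Propagating the 17 rank bounds to every northwest block:

  row 1: 0 | 0 | 0 | 0 | 0 | 0 | 1 | 1 | 1
  row 2: 0 | 0 | 0 | 0 | 0 | 1 | 2 | 2 | 2
  row 3: 0 | 1 | 1 | 1 | 1 | 2 | 3 | 3 | 3
  row 4: 0 | 1 | 1 | 1 | 2 | 3 | 4 | 4 | 4
  row 5: 0 | 1 | 1 | 1 | 2 | 3 | 4 | 5 | 5
  row 6: 0 | 1 | 1 | 2 | 3 | 4 | 5 | 6 | 6
  row 7: 0 | 1 | 2 | 3 | 4 | 5 | 6 | 7 | 7
  row 8: 1 | 2 | 3 | 4 | 5 | 6 | 7 | 8 | 8
  row 9: 1 | 2 | 3 | 4 | 5 | 6 | 7 | 8 | 9

giving w = (7, 6, 2, 5, 8, 4, 3, 1, 9) via Δ²R.

|D(w)|=21, |Ess(w)|=5:

[(1, 6, 0), (2, 5, 0), (5, 4, 1), (6, 3, 1), (7, 1, 0)]


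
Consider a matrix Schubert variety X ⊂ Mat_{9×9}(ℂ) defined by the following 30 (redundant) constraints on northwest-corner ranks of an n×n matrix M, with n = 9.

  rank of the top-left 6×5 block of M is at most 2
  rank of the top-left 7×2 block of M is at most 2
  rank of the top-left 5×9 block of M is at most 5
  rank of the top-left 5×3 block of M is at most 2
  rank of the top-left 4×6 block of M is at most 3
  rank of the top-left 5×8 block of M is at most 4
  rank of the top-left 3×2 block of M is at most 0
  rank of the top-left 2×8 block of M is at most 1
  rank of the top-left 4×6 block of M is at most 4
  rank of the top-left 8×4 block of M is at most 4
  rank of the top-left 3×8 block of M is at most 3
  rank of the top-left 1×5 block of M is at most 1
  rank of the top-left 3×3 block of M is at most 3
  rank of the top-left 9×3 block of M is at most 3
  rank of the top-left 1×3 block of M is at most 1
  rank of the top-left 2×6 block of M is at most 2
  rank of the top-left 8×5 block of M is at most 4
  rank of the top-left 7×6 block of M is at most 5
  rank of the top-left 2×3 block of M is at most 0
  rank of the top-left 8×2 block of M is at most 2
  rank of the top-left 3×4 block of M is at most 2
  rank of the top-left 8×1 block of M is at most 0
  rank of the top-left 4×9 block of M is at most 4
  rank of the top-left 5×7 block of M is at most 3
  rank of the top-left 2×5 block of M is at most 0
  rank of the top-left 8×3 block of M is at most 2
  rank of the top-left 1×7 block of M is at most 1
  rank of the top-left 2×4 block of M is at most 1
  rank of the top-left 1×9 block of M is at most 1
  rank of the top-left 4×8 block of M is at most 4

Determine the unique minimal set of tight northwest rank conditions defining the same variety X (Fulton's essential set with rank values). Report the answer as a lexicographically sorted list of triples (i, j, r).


Propagating the 30 rank bounds to every northwest block:

  R[1]: 0 0 0 0 0 1 1 1 1
  R[2]: 0 0 0 0 0 1 1 1 2
  R[3]: 0 0 1 1 1 2 2 2 3
  R[4]: 0 1 2 2 2 3 3 3 4
  R[5]: 0 1 2 2 2 3 3 4 5
  R[6]: 0 1 2 2 2 3 4 5 6
  R[7]: 0 1 2 3 3 4 5 6 7
  R[8]: 0 1 2 3 4 5 6 7 8
  R[9]: 1 2 3 4 5 6 7 8 9

hence w(1..9) = (6, 9, 3, 2, 8, 7, 4, 5, 1).

|D(w)|=24, |Ess(w)|=6:

[(2, 5, 0), (2, 8, 1), (3, 2, 0), (5, 7, 3), (6, 5, 2), (8, 1, 0)]


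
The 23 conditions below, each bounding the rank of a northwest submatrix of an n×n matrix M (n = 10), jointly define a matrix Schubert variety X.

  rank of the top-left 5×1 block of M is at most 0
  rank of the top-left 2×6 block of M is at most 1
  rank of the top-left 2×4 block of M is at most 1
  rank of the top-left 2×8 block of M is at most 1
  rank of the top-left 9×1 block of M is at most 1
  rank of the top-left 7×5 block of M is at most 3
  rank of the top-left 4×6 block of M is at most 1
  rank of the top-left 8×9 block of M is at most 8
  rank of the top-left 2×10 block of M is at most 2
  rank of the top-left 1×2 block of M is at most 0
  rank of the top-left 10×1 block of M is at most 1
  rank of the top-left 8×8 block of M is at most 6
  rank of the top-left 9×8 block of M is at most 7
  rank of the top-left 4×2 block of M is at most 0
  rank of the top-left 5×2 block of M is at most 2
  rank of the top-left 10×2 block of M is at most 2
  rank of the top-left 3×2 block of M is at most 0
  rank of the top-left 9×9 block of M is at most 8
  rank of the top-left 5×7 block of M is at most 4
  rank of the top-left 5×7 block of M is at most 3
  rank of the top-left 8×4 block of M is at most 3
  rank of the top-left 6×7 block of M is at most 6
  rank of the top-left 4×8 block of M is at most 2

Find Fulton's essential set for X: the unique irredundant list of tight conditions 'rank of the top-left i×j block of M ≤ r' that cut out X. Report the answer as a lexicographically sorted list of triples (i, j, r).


The tightest implied rank at each (i,j), from the 23 conditions:

  0, 0, 1, 1, 1, 1, 1, 1, 1, 1
  0, 0, 1, 1, 1, 1, 1, 1, 2, 2
  0, 0, 1, 1, 1, 1, 2, 2, 3, 3
  0, 0, 1, 1, 1, 1, 2, 2, 3, 4
  0, 1, 2, 2, 2, 2, 3, 3, 4, 5
  1, 2, 3, 3, 3, 3, 4, 4, 5, 6
  1, 2, 3, 3, 3, 4, 5, 5, 6, 7
  1, 2, 3, 3, 4, 5, 6, 6, 7, 8
  1, 2, 3, 4, 5, 6, 7, 7, 8, 9
  1, 2, 3, 4, 5, 6, 7, 8, 9, 10

so w = (3, 9, 7, 10, 2, 1, 6, 5, 4, 8).

D(w) has 24 cells with 7 SE-corners; essential set:

[(2, 8, 1), (4, 2, 0), (4, 6, 1), (4, 8, 2), (5, 1, 0), (7, 5, 3), (8, 4, 3)]


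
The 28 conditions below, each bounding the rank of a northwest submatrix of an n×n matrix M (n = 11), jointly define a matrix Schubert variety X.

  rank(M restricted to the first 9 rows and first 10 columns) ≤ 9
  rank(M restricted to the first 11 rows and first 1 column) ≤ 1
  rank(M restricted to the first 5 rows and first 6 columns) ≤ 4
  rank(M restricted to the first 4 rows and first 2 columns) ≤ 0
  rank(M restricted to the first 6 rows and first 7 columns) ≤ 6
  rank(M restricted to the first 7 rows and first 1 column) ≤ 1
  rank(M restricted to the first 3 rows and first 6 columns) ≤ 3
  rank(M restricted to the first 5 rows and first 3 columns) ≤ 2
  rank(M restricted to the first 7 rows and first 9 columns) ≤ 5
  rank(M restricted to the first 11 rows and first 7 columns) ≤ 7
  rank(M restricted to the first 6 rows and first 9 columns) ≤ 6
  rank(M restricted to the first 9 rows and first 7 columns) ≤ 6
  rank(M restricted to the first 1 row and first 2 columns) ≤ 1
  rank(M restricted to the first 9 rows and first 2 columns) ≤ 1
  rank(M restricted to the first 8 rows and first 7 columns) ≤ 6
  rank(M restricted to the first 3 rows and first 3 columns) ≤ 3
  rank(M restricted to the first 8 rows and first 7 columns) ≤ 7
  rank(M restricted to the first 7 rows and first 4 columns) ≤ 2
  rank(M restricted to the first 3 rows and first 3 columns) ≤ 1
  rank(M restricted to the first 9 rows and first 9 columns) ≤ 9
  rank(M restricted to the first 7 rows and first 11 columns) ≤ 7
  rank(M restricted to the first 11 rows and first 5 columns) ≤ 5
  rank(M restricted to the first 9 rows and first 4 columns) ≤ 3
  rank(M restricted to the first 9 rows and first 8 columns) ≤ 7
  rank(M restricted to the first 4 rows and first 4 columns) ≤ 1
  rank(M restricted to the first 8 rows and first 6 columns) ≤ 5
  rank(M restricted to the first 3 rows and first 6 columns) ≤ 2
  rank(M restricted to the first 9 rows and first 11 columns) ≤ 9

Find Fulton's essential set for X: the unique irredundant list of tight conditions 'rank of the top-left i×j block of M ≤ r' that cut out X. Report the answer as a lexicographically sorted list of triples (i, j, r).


The tightest implied rank at each (i,j), from the 28 conditions:

  R[1]: 0 0 1 1 1 1 1 1 1 1 1
  R[2]: 0 0 1 1 2 2 2 2 2 2 2
  R[3]: 0 0 1 1 2 2 3 3 3 3 3
  R[4]: 0 0 1 1 2 3 4 4 4 4 4
  R[5]: 1 1 2 2 3 4 5 5 5 5 5
  R[6]: 1 1 2 2 3 4 5 5 5 6 6
  R[7]: 1 1 2 2 3 4 5 5 5 6 7
  R[8]: 1 1 2 3 4 5 6 6 6 7 8
  R[9]: 1 1 2 3 4 5 6 7 7 8 9
  R[10]: 1 2 3 4 5 6 7 8 8 9 10
  R[11]: 1 2 3 4 5 6 7 8 9 10 11

the unique w with this rank table is (3, 5, 7, 6, 1, 10, 11, 4, 8, 2, 9).

|D(w)|=22, |Ess(w)|=6:

[(3, 6, 2), (4, 2, 0), (4, 4, 1), (7, 4, 2), (7, 9, 5), (9, 2, 1)]


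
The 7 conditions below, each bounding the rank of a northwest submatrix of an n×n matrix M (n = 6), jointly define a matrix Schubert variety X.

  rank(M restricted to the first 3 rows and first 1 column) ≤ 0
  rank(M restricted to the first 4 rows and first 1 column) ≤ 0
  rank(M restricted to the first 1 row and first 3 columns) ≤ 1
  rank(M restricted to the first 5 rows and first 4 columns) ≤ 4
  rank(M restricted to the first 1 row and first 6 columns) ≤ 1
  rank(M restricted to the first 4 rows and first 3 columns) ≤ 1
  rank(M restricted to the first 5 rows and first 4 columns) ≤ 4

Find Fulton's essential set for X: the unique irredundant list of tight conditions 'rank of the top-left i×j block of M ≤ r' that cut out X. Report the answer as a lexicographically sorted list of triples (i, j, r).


Reconstructing r_w from the 7 given conditions:

  i=1: 0 1 1 1 1 1
  i=2: 0 1 1 2 2 2
  i=3: 0 1 1 2 3 3
  i=4: 0 1 1 2 3 4
  i=5: 1 2 2 3 4 5
  i=6: 1 2 3 4 5 6

second differences of R give the permutation w = (2, 4, 5, 6, 1, 3).

Fulton essential set (2 of the 7 Rothe cells):

[(4, 1, 0), (4, 3, 1)]


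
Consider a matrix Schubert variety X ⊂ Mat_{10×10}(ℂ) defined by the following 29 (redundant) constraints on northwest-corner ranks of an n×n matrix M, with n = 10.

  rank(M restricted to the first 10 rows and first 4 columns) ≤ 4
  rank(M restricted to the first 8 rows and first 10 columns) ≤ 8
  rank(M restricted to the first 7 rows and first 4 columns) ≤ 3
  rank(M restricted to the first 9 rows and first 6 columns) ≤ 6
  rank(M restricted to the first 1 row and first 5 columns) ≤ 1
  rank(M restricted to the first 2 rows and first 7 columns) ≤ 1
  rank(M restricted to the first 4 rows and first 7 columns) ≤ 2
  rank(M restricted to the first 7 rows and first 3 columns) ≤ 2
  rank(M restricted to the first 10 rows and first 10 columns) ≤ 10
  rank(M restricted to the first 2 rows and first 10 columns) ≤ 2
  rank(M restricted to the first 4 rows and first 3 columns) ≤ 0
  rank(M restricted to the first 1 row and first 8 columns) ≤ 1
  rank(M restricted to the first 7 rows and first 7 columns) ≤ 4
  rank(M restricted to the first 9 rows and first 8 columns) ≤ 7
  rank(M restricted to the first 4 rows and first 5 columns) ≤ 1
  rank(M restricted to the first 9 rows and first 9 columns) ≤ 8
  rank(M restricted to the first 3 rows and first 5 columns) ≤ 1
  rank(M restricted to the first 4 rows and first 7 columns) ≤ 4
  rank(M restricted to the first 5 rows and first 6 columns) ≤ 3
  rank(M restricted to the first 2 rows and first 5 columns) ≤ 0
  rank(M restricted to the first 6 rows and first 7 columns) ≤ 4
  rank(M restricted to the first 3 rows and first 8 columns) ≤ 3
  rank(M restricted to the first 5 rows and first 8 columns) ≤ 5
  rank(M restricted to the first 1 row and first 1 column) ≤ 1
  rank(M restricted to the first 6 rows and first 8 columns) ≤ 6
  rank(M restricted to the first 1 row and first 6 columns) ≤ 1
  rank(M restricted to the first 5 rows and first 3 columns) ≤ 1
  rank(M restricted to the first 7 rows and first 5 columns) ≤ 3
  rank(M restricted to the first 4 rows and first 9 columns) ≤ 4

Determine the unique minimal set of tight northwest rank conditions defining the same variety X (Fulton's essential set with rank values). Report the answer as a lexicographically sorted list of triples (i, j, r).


Propagating the 29 rank bounds to every northwest block:

  i=1: 0, 0, 0, 0, 0, 1, 1, 1, 1, 1
  i=2: 0, 0, 0, 0, 0, 1, 1, 2, 2, 2
  i=3: 0, 0, 0, 1, 1, 2, 2, 3, 3, 3
  i=4: 0, 0, 0, 1, 1, 2, 2, 3, 4, 4
  i=5: 1, 1, 1, 2, 2, 3, 3, 4, 5, 5
  i=6: 1, 2, 2, 3, 3, 4, 4, 5, 6, 6
  i=7: 1, 2, 2, 3, 3, 4, 4, 5, 6, 7
  i=8: 1, 2, 3, 4, 4, 5, 5, 6, 7, 8
  i=9: 1, 2, 3, 4, 5, 6, 6, 7, 8, 9
  i=10: 1, 2, 3, 4, 5, 6, 7, 8, 9, 10

giving w = (6, 8, 4, 9, 1, 2, 10, 3, 5, 7) via Δ²R.

D(w) has 22 cells with 8 SE-corners; essential set:

[(2, 5, 0), (2, 7, 1), (4, 3, 0), (4, 5, 1), (4, 7, 2), (7, 3, 2), (7, 5, 3), (7, 7, 4)]


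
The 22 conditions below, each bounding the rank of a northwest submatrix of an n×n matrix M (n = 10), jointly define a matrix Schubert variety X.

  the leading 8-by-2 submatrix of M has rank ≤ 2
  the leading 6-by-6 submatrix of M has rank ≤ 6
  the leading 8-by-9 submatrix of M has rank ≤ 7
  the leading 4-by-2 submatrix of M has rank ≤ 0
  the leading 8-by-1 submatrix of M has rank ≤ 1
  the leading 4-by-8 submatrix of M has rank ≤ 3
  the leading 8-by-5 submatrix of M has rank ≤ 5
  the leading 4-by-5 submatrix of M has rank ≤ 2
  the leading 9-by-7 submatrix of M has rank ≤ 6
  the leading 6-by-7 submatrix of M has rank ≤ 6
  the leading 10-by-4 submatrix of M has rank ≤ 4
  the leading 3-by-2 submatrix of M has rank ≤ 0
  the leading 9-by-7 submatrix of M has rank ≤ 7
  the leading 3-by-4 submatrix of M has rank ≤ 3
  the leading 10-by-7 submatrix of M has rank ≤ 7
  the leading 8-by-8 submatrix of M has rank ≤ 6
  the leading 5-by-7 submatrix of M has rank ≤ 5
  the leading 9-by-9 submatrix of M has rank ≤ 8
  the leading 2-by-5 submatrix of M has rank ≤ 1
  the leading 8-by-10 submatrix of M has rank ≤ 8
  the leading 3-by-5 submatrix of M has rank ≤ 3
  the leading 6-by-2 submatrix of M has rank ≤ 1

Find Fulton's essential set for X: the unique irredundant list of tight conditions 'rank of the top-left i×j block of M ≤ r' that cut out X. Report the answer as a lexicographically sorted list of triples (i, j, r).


The tightest implied rank at each (i,j), from the 22 conditions:

  i=1: 0 0 1 1 1 1 1 1 1 1
  i=2: 0 0 1 1 1 2 2 2 2 2
  i=3: 0 0 1 2 2 3 3 3 3 3
  i=4: 0 0 1 2 2 3 3 3 4 4
  i=5: 1 1 2 3 3 4 4 4 5 5
  i=6: 1 1 2 3 4 5 5 5 6 6
  i=7: 1 2 3 4 5 6 6 6 7 7
  i=8: 1 2 3 4 5 6 6 6 7 8
  i=9: 1 2 3 4 5 6 6 7 8 9
  i=10: 1 2 3 4 5 6 7 8 9 10

second differences of R give the permutation w = (3, 6, 4, 9, 1, 5, 2, 10, 8, 7).

ℓ(w)=17; the 7 essential cells (i,j,r):

[(2, 5, 1), (4, 2, 0), (4, 5, 2), (4, 8, 3), (6, 2, 1), (8, 8, 6), (9, 7, 6)]


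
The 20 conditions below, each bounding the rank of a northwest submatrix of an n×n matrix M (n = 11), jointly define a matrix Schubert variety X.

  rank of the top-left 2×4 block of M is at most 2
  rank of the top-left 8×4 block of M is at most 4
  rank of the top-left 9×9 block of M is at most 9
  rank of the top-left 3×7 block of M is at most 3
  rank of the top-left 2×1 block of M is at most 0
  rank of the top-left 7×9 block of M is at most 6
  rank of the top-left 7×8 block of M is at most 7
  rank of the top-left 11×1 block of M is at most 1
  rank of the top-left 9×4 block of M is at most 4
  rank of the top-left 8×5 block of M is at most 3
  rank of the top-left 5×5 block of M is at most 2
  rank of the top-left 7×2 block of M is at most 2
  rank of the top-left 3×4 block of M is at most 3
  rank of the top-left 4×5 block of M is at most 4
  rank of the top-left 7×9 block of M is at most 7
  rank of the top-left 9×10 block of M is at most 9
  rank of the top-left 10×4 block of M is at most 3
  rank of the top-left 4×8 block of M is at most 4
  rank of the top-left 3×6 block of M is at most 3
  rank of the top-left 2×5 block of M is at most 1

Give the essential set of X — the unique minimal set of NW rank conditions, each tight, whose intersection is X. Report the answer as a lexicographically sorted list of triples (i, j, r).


Propagating the 20 rank bounds to every northwest block:

  0 1 1 1 1 1 1 1 1 1 1
  0 1 1 1 1 2 2 2 2 2 2
  1 2 2 2 2 3 3 3 3 3 3
  1 2 2 2 2 3 4 4 4 4 4
  1 2 2 2 2 3 4 5 5 5 5
  1 2 3 3 3 4 5 6 6 6 6
  1 2 3 3 3 4 5 6 6 7 7
  1 2 3 3 3 4 5 6 7 8 8
  1 2 3 3 4 5 6 7 8 9 9
  1 2 3 3 4 5 6 7 8 9 10
  1 2 3 4 5 6 7 8 9 10 11

so w = (2, 6, 1, 7, 8, 3, 10, 9, 5, 11, 4).

6 SE-corners of the 18-cell Rothe diagram give Ess(w):

[(2, 1, 0), (2, 5, 1), (5, 5, 2), (7, 9, 6), (8, 5, 3), (10, 4, 3)]


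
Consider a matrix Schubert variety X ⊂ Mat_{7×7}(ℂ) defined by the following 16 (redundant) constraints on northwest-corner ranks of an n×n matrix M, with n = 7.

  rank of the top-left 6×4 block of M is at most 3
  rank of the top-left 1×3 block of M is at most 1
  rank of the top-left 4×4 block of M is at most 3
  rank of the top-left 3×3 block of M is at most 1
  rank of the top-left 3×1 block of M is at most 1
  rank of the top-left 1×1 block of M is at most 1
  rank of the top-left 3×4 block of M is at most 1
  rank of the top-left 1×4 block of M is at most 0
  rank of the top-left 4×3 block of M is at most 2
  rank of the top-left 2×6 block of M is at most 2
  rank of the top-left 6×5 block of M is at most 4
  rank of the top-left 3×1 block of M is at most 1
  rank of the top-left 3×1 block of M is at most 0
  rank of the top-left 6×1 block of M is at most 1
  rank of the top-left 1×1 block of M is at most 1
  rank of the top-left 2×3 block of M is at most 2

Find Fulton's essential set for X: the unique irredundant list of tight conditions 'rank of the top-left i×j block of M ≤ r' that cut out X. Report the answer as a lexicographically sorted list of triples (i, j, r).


The tightest implied rank at each (i,j), from the 16 conditions:

  R[1]: 0 0 0 0 1 1 1
  R[2]: 0 1 1 1 2 2 2
  R[3]: 0 1 1 1 2 3 3
  R[4]: 1 2 2 2 3 4 4
  R[5]: 1 2 3 3 4 5 5
  R[6]: 1 2 3 3 4 5 6
  R[7]: 1 2 3 4 5 6 7

so w = (5, 2, 6, 1, 3, 7, 4).

Fulton essential set (4 of the 9 Rothe cells):

[(1, 4, 0), (3, 1, 0), (3, 4, 1), (6, 4, 3)]


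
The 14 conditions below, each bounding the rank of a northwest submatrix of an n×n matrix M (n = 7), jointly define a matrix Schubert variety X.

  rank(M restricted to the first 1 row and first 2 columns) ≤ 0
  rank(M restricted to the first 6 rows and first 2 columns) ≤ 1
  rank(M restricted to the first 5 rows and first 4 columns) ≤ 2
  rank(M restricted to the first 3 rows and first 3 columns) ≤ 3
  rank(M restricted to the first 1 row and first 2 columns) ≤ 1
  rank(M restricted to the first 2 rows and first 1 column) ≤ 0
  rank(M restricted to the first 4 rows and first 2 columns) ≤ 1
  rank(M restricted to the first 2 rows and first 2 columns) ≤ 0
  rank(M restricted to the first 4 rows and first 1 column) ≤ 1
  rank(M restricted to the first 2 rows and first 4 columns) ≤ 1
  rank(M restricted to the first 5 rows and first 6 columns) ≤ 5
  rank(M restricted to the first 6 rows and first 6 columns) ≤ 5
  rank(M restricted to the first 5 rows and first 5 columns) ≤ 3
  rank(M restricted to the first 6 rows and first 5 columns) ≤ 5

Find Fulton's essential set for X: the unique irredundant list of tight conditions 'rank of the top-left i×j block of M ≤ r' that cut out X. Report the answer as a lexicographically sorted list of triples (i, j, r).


The tightest implied rank at each (i,j), from the 14 conditions:

  0, 0, 1, 1, 1, 1, 1
  0, 0, 1, 1, 2, 2, 2
  1, 1, 2, 2, 3, 3, 3
  1, 1, 2, 2, 3, 4, 4
  1, 1, 2, 2, 3, 4, 5
  1, 1, 2, 3, 4, 5, 6
  1, 2, 3, 4, 5, 6, 7

so w = (3, 5, 1, 6, 7, 4, 2).

ℓ(w)=10; the 4 essential cells (i,j,r):

[(2, 2, 0), (2, 4, 1), (5, 4, 2), (6, 2, 1)]


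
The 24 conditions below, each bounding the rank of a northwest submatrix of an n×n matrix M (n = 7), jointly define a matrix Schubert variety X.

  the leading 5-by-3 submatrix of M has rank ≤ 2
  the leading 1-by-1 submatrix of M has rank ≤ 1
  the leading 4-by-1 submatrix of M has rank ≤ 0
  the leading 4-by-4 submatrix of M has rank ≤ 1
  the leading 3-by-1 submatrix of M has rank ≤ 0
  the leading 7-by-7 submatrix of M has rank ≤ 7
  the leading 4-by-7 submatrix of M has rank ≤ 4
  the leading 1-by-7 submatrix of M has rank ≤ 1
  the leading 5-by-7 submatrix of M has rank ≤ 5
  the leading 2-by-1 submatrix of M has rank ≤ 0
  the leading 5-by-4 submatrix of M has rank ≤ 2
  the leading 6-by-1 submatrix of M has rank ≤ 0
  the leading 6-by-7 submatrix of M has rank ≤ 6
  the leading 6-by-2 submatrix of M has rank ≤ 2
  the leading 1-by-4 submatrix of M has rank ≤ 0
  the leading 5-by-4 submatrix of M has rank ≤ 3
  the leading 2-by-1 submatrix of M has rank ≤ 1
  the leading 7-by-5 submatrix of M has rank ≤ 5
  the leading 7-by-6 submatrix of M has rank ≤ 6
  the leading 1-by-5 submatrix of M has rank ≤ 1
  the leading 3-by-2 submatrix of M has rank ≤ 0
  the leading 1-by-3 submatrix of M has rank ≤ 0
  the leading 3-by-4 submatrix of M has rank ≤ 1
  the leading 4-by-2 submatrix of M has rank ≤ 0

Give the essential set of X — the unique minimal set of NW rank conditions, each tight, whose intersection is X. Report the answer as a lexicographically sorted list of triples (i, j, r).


Computing R[i][j] = min implied NW-rank bound (n=7, 24 conditions):

  i=1: 0, 0, 0, 0, 1, 1, 1
  i=2: 0, 0, 1, 1, 2, 2, 2
  i=3: 0, 0, 1, 1, 2, 3, 3
  i=4: 0, 0, 1, 1, 2, 3, 4
  i=5: 0, 1, 2, 2, 3, 4, 5
  i=6: 0, 1, 2, 3, 4, 5, 6
  i=7: 1, 2, 3, 4, 5, 6, 7

so w = (5, 3, 6, 7, 2, 4, 1).

D(w) has 14 cells with 4 SE-corners; essential set:

[(1, 4, 0), (4, 2, 0), (4, 4, 1), (6, 1, 0)]


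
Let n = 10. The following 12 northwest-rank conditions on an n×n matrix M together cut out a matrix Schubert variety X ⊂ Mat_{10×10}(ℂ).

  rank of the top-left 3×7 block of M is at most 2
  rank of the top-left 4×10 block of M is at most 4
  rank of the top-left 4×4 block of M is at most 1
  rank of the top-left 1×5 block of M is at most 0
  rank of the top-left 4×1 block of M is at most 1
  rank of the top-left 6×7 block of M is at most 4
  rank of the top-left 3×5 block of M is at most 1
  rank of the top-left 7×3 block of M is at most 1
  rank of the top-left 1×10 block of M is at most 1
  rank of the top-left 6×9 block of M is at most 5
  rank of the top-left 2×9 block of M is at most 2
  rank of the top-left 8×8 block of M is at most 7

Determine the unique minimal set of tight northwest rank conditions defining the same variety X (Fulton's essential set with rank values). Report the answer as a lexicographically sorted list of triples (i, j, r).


Propagating the 12 rank bounds to every northwest block:

  0 0 0 0 0 1 1 1 1 1
  1 1 1 1 1 2 2 2 2 2
  1 1 1 1 1 2 2 3 3 3
  1 1 1 1 2 3 3 4 4 4
  1 1 1 2 3 4 4 5 5 5
  1 1 1 2 3 4 4 5 5 6
  1 1 1 2 3 4 5 6 6 7
  1 2 2 3 4 5 6 7 7 8
  1 2 3 4 5 6 7 8 8 9
  1 2 3 4 5 6 7 8 9 10

so w = (6, 1, 8, 5, 4, 10, 7, 2, 3, 9).

D(w) has 21 cells with 7 SE-corners; essential set:

[(1, 5, 0), (3, 5, 1), (3, 7, 2), (4, 4, 1), (6, 7, 4), (6, 9, 5), (7, 3, 1)]


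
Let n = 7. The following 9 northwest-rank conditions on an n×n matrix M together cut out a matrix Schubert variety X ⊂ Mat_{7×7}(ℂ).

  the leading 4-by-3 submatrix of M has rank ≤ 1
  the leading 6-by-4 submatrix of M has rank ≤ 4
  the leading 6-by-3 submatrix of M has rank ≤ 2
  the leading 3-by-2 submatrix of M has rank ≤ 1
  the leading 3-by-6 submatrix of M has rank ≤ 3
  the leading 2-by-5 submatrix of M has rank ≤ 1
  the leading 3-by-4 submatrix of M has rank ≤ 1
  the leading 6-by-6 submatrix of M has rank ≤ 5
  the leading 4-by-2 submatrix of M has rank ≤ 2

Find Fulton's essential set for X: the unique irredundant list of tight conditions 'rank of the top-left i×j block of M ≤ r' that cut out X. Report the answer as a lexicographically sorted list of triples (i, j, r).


Recovering R(i,j) via the rank-extension bound from the 9 conditions:

  1 | 1 | 1 | 1 | 1 | 1 | 1
  1 | 1 | 1 | 1 | 1 | 2 | 2
  1 | 1 | 1 | 1 | 2 | 3 | 3
  1 | 1 | 1 | 2 | 3 | 4 | 4
  1 | 2 | 2 | 3 | 4 | 5 | 5
  1 | 2 | 2 | 3 | 4 | 5 | 6
  1 | 2 | 3 | 4 | 5 | 6 | 7

reading off 1-entries of Δ²R: w = (1, 6, 5, 4, 2, 7, 3).

Rothe diagram D(w) (10 cells), 4 SE-corners (essential conditions):

[(2, 5, 1), (3, 4, 1), (4, 3, 1), (6, 3, 2)]


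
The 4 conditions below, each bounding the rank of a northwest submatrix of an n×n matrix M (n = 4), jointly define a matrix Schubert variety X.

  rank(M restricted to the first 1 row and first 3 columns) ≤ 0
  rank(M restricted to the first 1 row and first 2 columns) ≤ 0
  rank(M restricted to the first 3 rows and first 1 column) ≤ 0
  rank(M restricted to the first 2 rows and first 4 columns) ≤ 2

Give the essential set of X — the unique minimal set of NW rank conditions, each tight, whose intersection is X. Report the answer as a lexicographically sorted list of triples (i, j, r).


Reconstructing r_w from the 4 given conditions:

  R[1]: 0  0  0  1
  R[2]: 0  1  1  2
  R[3]: 0  1  2  3
  R[4]: 1  2  3  4

the unique w with this rank table is (4, 2, 3, 1).

Fulton essential set (2 of the 5 Rothe cells):

[(1, 3, 0), (3, 1, 0)]


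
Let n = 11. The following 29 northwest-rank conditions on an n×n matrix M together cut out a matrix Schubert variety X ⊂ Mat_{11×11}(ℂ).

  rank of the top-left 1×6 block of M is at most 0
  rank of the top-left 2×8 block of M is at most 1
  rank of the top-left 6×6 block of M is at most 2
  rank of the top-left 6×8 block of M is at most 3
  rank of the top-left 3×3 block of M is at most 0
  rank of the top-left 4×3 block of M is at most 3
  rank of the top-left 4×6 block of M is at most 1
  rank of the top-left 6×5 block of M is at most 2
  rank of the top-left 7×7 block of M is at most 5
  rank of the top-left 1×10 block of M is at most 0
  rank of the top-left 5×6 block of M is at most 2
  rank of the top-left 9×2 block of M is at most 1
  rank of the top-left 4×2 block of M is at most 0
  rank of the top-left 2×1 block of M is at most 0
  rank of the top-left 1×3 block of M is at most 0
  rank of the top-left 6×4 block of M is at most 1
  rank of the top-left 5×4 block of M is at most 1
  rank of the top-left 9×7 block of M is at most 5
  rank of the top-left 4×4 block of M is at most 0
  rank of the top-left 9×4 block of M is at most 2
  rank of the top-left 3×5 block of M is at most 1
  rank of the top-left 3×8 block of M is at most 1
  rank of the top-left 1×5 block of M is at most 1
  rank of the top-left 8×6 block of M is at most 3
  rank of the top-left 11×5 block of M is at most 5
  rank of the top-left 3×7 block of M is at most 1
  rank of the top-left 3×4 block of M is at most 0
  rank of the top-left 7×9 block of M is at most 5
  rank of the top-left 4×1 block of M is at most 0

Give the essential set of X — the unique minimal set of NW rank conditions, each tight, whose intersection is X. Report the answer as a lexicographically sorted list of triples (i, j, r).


Reconstructing r_w from the 29 given conditions:

  i=1: 0 | 0 | 0 | 0 | 0 | 0 | 0 | 0 | 0 | 0 | 1
  i=2: 0 | 0 | 0 | 0 | 1 | 1 | 1 | 1 | 1 | 1 | 2
  i=3: 0 | 0 | 0 | 0 | 1 | 1 | 1 | 1 | 2 | 2 | 3
  i=4: 0 | 0 | 0 | 0 | 1 | 1 | 2 | 2 | 3 | 3 | 4
  i=5: 1 | 1 | 1 | 1 | 2 | 2 | 3 | 3 | 4 | 4 | 5
  i=6: 1 | 1 | 1 | 1 | 2 | 2 | 3 | 3 | 4 | 5 | 6
  i=7: 1 | 1 | 2 | 2 | 3 | 3 | 4 | 4 | 5 | 6 | 7
  i=8: 1 | 1 | 2 | 2 | 3 | 3 | 4 | 5 | 6 | 7 | 8
  i=9: 1 | 1 | 2 | 2 | 3 | 4 | 5 | 6 | 7 | 8 | 9
  i=10: 1 | 2 | 3 | 3 | 4 | 5 | 6 | 7 | 8 | 9 | 10
  i=11: 1 | 2 | 3 | 4 | 5 | 6 | 7 | 8 | 9 | 10 | 11

the unique w with this rank table is (11, 5, 9, 7, 1, 10, 3, 8, 6, 2, 4).

10 SE-corners of the 37-cell Rothe diagram give Ess(w):

[(1, 10, 0), (3, 8, 1), (4, 4, 0), (4, 6, 1), (6, 4, 1), (6, 6, 2), (6, 8, 3), (8, 6, 3), (9, 2, 1), (9, 4, 2)]


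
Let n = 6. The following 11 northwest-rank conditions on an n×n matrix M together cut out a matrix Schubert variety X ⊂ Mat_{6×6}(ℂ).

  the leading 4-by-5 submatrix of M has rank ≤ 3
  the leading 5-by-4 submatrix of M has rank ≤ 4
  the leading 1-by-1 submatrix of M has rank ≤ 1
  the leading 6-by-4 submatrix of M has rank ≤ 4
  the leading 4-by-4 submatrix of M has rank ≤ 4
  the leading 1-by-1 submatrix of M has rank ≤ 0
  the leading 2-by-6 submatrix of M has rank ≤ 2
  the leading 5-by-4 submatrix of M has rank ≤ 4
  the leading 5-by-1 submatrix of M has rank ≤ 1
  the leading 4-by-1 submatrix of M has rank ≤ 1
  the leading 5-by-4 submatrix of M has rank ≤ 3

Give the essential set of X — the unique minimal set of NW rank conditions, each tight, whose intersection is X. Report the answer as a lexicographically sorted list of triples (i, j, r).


Recovering R(i,j) via the rank-extension bound from the 11 conditions:

  0  1  1  1  1  1
  1  2  2  2  2  2
  1  2  3  3  3  3
  1  2  3  3  3  4
  1  2  3  3  4  5
  1  2  3  4  5  6

the unique w with this rank table is (2, 1, 3, 6, 5, 4).

D(w) has 4 cells with 3 SE-corners; essential set:

[(1, 1, 0), (4, 5, 3), (5, 4, 3)]


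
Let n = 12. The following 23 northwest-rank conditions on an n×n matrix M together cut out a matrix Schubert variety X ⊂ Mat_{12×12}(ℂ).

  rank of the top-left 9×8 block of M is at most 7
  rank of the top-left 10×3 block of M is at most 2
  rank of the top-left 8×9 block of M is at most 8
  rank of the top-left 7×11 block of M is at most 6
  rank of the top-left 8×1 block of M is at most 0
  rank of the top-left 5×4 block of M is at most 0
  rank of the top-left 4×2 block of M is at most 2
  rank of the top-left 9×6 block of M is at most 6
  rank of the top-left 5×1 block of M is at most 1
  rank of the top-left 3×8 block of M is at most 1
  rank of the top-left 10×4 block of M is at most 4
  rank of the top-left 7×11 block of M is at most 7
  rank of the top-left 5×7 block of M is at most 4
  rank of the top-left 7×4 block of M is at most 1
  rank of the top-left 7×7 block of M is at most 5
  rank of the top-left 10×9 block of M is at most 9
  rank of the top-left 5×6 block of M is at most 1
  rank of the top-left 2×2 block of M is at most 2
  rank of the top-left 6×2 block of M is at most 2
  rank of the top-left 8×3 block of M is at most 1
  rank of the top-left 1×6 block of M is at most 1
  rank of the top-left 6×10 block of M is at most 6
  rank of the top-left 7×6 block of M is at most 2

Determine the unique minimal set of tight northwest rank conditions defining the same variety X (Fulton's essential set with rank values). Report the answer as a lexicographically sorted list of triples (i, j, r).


Rank table r_w(12×12) implied by the 23 constraints:

  R[1]: 0, 0, 0, 0, 1, 1, 1, 1, 1, 1, 1, 1
  R[2]: 0, 0, 0, 0, 1, 1, 1, 1, 2, 2, 2, 2
  R[3]: 0, 0, 0, 0, 1, 1, 1, 1, 2, 3, 3, 3
  R[4]: 0, 0, 0, 0, 1, 1, 2, 2, 3, 4, 4, 4
  R[5]: 0, 0, 0, 0, 1, 1, 2, 3, 4, 5, 5, 5
  R[6]: 0, 1, 1, 1, 2, 2, 3, 4, 5, 6, 6, 6
  R[7]: 0, 1, 1, 1, 2, 2, 3, 4, 5, 6, 6, 7
  R[8]: 0, 1, 1, 2, 3, 3, 4, 5, 6, 7, 7, 8
  R[9]: 1, 2, 2, 3, 4, 4, 5, 6, 7, 8, 8, 9
  R[10]: 1, 2, 2, 3, 4, 5, 6, 7, 8, 9, 9, 10
  R[11]: 1, 2, 3, 4, 5, 6, 7, 8, 9, 10, 10, 11
  R[12]: 1, 2, 3, 4, 5, 6, 7, 8, 9, 10, 11, 12

so w = (5, 9, 10, 7, 8, 2, 12, 4, 1, 6, 3, 11).

Rothe diagram D(w) (37 cells), 9 SE-corners (essential conditions):

[(3, 8, 1), (5, 4, 0), (5, 6, 1), (7, 4, 1), (7, 6, 2), (7, 11, 6), (8, 1, 0), (8, 3, 1), (10, 3, 2)]


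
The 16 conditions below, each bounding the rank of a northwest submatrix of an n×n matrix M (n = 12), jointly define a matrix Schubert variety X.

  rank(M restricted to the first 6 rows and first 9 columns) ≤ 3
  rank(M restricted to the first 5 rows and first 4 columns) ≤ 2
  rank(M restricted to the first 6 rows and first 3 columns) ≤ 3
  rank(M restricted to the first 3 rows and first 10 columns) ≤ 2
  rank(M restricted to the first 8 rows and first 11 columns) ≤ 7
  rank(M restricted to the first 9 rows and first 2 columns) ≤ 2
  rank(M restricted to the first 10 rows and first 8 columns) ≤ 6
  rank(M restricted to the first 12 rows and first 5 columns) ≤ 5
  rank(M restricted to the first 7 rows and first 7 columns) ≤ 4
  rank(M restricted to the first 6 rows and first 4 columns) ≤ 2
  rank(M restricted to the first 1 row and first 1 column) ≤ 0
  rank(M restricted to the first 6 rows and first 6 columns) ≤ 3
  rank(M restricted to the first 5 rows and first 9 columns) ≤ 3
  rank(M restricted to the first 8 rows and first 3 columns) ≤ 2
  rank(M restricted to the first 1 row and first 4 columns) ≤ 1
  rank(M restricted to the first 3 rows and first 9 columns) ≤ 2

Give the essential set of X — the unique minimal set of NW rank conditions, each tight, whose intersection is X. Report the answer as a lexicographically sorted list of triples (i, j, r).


Reconstructing r_w from the 16 given conditions:

  R[1]: 0, 1, 1, 1, 1, 1, 1, 1, 1, 1, 1, 1
  R[2]: 1, 2, 2, 2, 2, 2, 2, 2, 2, 2, 2, 2
  R[3]: 1, 2, 2, 2, 2, 2, 2, 2, 2, 2, 3, 3
  R[4]: 1, 2, 2, 2, 3, 3, 3, 3, 3, 3, 4, 4
  R[5]: 1, 2, 2, 2, 3, 3, 3, 3, 3, 4, 5, 5
  R[6]: 1, 2, 2, 2, 3, 3, 3, 3, 3, 4, 5, 6
  R[7]: 1, 2, 2, 3, 4, 4, 4, 4, 4, 5, 6, 7
  R[8]: 1, 2, 2, 3, 4, 5, 5, 5, 5, 6, 7, 8
  R[9]: 1, 2, 3, 4, 5, 6, 6, 6, 6, 7, 8, 9
  R[10]: 1, 2, 3, 4, 5, 6, 6, 6, 7, 8, 9, 10
  R[11]: 1, 2, 3, 4, 5, 6, 7, 7, 8, 9, 10, 11
  R[12]: 1, 2, 3, 4, 5, 6, 7, 8, 9, 10, 11, 12

reading off 1-entries of Δ²R: w = (2, 1, 11, 5, 10, 12, 4, 6, 3, 9, 7, 8).

ℓ(w)=27; the 6 essential cells (i,j,r):

[(1, 1, 0), (3, 10, 2), (6, 4, 2), (6, 9, 3), (8, 3, 2), (10, 8, 6)]
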